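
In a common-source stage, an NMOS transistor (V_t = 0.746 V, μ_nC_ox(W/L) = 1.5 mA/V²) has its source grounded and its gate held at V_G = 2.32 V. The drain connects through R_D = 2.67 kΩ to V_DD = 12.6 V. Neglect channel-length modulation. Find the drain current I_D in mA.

V_GS = V_G = 2.32 V, so V_ov = 2.32 − 0.746 = 1.57 V.
Assume saturation: I_D = ½ k_n V_ov² = 0.5 × 1.5 × 1.57² = 1.86 mA, giving V_DS = V_DD − I_D R_D = 12.6 − 1.86 × 2.67 = 7.64 V.
V_DS = 7.64 V ≥ V_ov = 1.57 V, confirming saturation.

I_D = 1.86 mA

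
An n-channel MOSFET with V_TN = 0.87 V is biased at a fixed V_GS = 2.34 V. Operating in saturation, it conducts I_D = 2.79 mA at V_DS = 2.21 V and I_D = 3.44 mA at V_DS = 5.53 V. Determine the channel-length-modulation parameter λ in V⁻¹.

λ = 0.0831 V⁻¹

With V_GS fixed, I_D ∝ (1 + λ V_DS) in saturation, so I_D2/I_D1 = (1 + λ V_DS2)/(1 + λ V_DS1).
3.44/2.79 = 1.233 = (1 + 5.53 λ)/(1 + 2.21 λ).
Solving: λ (I_D1 V_DS2 − I_D2 V_DS1) = I_D2 − I_D1, so λ = (3.44 − 2.79) / (2.79 × 5.53 − 3.44 × 2.21) = 0.65 / 7.83 = 0.0831 V⁻¹.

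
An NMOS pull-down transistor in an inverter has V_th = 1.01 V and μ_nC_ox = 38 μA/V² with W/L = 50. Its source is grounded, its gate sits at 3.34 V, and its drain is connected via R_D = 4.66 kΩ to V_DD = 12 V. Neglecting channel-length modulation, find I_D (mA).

V_GS = V_G = 3.34 V, so V_ov = 3.34 − 1.01 = 2.33 V.
k_n = μ_nC_ox · (W/L) = 1.9 mA/V².
Assume saturation: I_D = ½ k_n V_ov² = 0.5 × 1.9 × 2.33² = 5.16 mA, giving V_DS = V_DD − I_D R_D = 12 − 5.16 × 4.66 = -12 V.
But -12 V < V_ov = 2.33 V, so the device is actually in triode.
In triode I_D = k_n[V_ov V_DS − ½ V_DS²] and I_D = (V_DD − V_DS)/R_D. Equating: 4.43 V_DS² − 21.63 V_DS + 12 = 0, giving V_DS = 0.638 V (the root below V_ov).
I_D = (12 − 0.638) / 4.66 = 2.44 mA.

I_D = 2.44 mA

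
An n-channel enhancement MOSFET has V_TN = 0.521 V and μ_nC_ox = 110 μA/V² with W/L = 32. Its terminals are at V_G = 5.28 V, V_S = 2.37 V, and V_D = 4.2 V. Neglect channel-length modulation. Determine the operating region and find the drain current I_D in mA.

V_GS = V_G − V_S = 5.28 − 2.37 = 2.91 V; V_DS = V_D − V_S = 4.2 − 2.37 = 1.83 V.
k_n = μ_nC_ox · (W/L) = 3.52 mA/V².
V_ov = V_GS − V_TN = 2.91 − 0.521 = 2.39 V.
Since V_DS = 1.83 V < V_ov = 2.39 V, the device is in the triode region.
I_D = k_n [V_ov · V_DS − ½ V_DS²] = 3.52 × [2.39 × 1.83 − 0.5 × 1.83²] = 9.49 mA.

Triode; I_D = 9.49 mA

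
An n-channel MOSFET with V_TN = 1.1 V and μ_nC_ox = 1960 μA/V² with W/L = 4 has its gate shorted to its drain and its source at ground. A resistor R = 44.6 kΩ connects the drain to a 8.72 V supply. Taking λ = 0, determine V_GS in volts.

V_GS = 1.31 V

With gate tied to drain, V_GS = V_DS ≥ V_GS − V_TN, so the device is in saturation.
k_n = μ_nC_ox · (W/L) = 7.84 mA/V².
KCL at the drain: ½ k_n (V_GS − V_TN)² = (V_DD − V_GS)/R.
Let x = V_GS − 1.1. Then 175 x² + x − 7.62 = 0, giving x = 0.206 V (positive root), so V_GS = 1.31 V.
I_D = (V_DD − V_GS)/R = (8.72 − 1.31) / 44.6 = 0.166 mA.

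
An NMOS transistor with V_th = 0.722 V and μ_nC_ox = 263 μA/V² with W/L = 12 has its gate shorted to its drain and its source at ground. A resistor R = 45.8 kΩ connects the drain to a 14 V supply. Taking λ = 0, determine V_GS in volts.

V_GS = 1.14 V

With gate tied to drain, V_GS = V_DS ≥ V_GS − V_th, so the device is in saturation.
k_n = μ_nC_ox · (W/L) = 3.156 mA/V².
KCL at the drain: ½ k_n (V_GS − V_th)² = (V_DD − V_GS)/R.
Let x = V_GS − 0.722. Then 72.3 x² + x − 13.28 = 0, giving x = 0.422 V (positive root), so V_GS = 1.14 V.
I_D = (V_DD − V_GS)/R = (14 − 1.14) / 45.8 = 0.281 mA.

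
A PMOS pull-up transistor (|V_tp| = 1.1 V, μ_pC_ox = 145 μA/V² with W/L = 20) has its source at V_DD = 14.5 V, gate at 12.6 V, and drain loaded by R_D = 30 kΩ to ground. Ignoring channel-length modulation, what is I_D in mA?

V_SG = V_DD − V_G = 14.5 − 12.6 = 1.9 V, so V_ov = 1.9 − 1.1 = 0.8 V.
k_p = μ_pC_ox · (W/L) = 2.9 mA/V².
Assume saturation: I_D = ½ k_p V_ov² = 0.5 × 2.9 × 0.8² = 0.928 mA, giving V_SD = V_DD − I_D R_D = 14.5 − 0.928 × 30 = -13.3 V.
But -13.3 V < V_ov = 0.8 V, so the device is actually in triode.
In triode I_D = k_p[V_ov V_SD − ½ V_SD²] and I_D = (V_DD − V_SD)/R_D. Equating: 43.5 V_SD² − 70.6 V_SD + 14.5 = 0, giving V_SD = 0.241 V (the root below V_ov).
I_D = (14.5 − 0.241) / 30 = 0.475 mA.

I_D = 0.475 mA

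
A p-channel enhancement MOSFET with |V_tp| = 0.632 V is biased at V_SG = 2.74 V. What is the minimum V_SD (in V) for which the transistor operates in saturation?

The boundary between triode and saturation is V_SD = V_SG − |V_tp| = V_ov.
V_ov = 2.74 − 0.632 = 2.11 V.

V_SD,sat = 2.11 V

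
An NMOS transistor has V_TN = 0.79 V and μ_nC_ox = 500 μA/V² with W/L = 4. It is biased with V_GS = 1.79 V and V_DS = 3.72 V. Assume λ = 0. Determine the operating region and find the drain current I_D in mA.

k_n = μ_nC_ox · (W/L) = 2 mA/V².
V_ov = V_GS − V_TN = 1.79 − 0.79 = 1 V.
Since V_DS = 3.72 V ≥ V_ov = 1 V, the device is in saturation.
I_D = ½ k_n V_ov² = 0.5 × 2 × 1² = 1 mA.

Saturation; I_D = 1.00 mA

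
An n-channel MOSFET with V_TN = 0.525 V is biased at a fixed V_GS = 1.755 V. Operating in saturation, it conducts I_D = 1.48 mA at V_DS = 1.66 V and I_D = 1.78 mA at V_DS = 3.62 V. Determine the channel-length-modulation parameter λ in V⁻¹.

With V_GS fixed, I_D ∝ (1 + λ V_DS) in saturation, so I_D2/I_D1 = (1 + λ V_DS2)/(1 + λ V_DS1).
1.78/1.48 = 1.203 = (1 + 3.62 λ)/(1 + 1.66 λ).
Solving: λ (I_D1 V_DS2 − I_D2 V_DS1) = I_D2 − I_D1, so λ = (1.78 − 1.48) / (1.48 × 3.62 − 1.78 × 1.66) = 0.3 / 2.4 = 0.125 V⁻¹.

λ = 0.125 V⁻¹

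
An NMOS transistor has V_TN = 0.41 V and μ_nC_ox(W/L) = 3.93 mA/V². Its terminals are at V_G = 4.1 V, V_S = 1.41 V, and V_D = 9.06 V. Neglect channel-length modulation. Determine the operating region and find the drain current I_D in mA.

Saturation; I_D = 10.2 mA

V_GS = V_G − V_S = 4.1 − 1.41 = 2.69 V; V_DS = V_D − V_S = 9.06 − 1.41 = 7.65 V.
V_ov = V_GS − V_TN = 2.69 − 0.41 = 2.28 V.
Since V_DS = 7.65 V ≥ V_ov = 2.28 V, the device is in saturation.
I_D = ½ k_n V_ov² = 0.5 × 3.93 × 2.28² = 10.2 mA.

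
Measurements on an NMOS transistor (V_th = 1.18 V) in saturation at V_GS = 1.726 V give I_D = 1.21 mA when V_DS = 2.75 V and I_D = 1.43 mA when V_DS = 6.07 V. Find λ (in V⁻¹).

λ = 0.0645 V⁻¹

With V_GS fixed, I_D ∝ (1 + λ V_DS) in saturation, so I_D2/I_D1 = (1 + λ V_DS2)/(1 + λ V_DS1).
1.43/1.21 = 1.182 = (1 + 6.07 λ)/(1 + 2.75 λ).
Solving: λ (I_D1 V_DS2 − I_D2 V_DS1) = I_D2 − I_D1, so λ = (1.43 − 1.21) / (1.21 × 6.07 − 1.43 × 2.75) = 0.22 / 3.41 = 0.0645 V⁻¹.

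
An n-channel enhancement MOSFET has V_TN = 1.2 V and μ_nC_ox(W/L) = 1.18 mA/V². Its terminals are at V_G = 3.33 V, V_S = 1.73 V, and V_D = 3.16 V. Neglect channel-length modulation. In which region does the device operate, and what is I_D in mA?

V_GS = V_G − V_S = 3.33 − 1.73 = 1.6 V; V_DS = V_D − V_S = 3.16 − 1.73 = 1.43 V.
V_ov = V_GS − V_TN = 1.6 − 1.2 = 0.4 V.
Since V_DS = 1.43 V ≥ V_ov = 0.4 V, the device is in saturation.
I_D = ½ k_n V_ov² = 0.5 × 1.18 × 0.4² = 0.0944 mA.

Saturation; I_D = 0.0944 mA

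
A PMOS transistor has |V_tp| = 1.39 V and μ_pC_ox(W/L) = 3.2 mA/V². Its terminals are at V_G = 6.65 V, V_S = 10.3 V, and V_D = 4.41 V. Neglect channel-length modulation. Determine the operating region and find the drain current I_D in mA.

Saturation; I_D = 8.17 mA

V_SG = V_S − V_G = 10.3 − 6.65 = 3.65 V; V_SD = V_S − V_D = 10.3 − 4.41 = 5.89 V.
V_ov = V_SG − |V_tp| = 3.65 − 1.39 = 2.26 V.
Since V_SD = 5.89 V ≥ V_ov = 2.26 V, the device is in saturation.
I_D = ½ k_p V_ov² = 0.5 × 3.2 × 2.26² = 8.17 mA.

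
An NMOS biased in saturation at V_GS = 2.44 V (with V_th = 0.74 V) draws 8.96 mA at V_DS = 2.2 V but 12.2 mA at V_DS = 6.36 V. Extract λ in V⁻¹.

λ = 0.107 V⁻¹

With V_GS fixed, I_D ∝ (1 + λ V_DS) in saturation, so I_D2/I_D1 = (1 + λ V_DS2)/(1 + λ V_DS1).
12.2/8.96 = 1.362 = (1 + 6.36 λ)/(1 + 2.2 λ).
Solving: λ (I_D1 V_DS2 − I_D2 V_DS1) = I_D2 − I_D1, so λ = (12.2 − 8.96) / (8.96 × 6.36 − 12.2 × 2.2) = 3.24 / 30.1 = 0.107 V⁻¹.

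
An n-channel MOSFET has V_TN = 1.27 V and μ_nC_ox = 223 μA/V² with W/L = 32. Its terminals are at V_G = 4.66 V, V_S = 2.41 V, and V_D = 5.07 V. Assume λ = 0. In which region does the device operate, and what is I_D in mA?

Saturation; I_D = 3.43 mA

V_GS = V_G − V_S = 4.66 − 2.41 = 2.25 V; V_DS = V_D − V_S = 5.07 − 2.41 = 2.66 V.
k_n = μ_nC_ox · (W/L) = 7.136 mA/V².
V_ov = V_GS − V_TN = 2.25 − 1.27 = 0.98 V.
Since V_DS = 2.66 V ≥ V_ov = 0.98 V, the device is in saturation.
I_D = ½ k_n V_ov² = 0.5 × 7.136 × 0.98² = 3.43 mA.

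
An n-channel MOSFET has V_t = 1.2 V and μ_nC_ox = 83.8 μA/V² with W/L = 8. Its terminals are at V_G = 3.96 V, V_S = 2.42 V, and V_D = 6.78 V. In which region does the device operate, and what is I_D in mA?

V_GS = V_G − V_S = 3.96 − 2.42 = 1.54 V; V_DS = V_D − V_S = 6.78 − 2.42 = 4.36 V.
k_n = μ_nC_ox · (W/L) = 0.6704 mA/V².
V_ov = V_GS − V_t = 1.54 − 1.2 = 0.34 V.
Since V_DS = 4.36 V ≥ V_ov = 0.34 V, the device is in saturation.
I_D = ½ k_n V_ov² = 0.5 × 0.6704 × 0.34² = 0.0387 mA.

Saturation; I_D = 0.0387 mA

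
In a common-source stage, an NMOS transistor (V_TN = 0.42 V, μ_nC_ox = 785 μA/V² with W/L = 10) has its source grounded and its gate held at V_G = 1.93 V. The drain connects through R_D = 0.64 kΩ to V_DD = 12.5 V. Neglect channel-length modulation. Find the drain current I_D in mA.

V_GS = V_G = 1.93 V, so V_ov = 1.93 − 0.42 = 1.51 V.
k_n = μ_nC_ox · (W/L) = 7.85 mA/V².
Assume saturation: I_D = ½ k_n V_ov² = 0.5 × 7.85 × 1.51² = 8.95 mA, giving V_DS = V_DD − I_D R_D = 12.5 − 8.95 × 0.64 = 6.77 V.
V_DS = 6.77 V ≥ V_ov = 1.51 V, confirming saturation.

I_D = 8.95 mA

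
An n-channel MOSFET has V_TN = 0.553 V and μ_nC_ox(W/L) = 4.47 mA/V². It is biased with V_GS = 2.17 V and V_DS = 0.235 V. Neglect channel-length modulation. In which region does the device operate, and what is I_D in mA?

V_ov = V_GS − V_TN = 2.17 − 0.553 = 1.62 V.
Since V_DS = 0.235 V < V_ov = 1.62 V, the device is in the triode region.
I_D = k_n [V_ov · V_DS − ½ V_DS²] = 4.47 × [1.62 × 0.235 − 0.5 × 0.235²] = 1.58 mA.

Triode; I_D = 1.58 mA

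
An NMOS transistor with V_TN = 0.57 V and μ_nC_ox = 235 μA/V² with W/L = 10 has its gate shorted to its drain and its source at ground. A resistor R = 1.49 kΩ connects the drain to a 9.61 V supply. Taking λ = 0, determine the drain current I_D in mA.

With gate tied to drain, V_GS = V_DS ≥ V_GS − V_TN, so the device is in saturation.
k_n = μ_nC_ox · (W/L) = 2.35 mA/V².
KCL at the drain: ½ k_n (V_GS − V_TN)² = (V_DD − V_GS)/R.
Let x = V_GS − 0.57. Then 1.75 x² + x − 9.04 = 0, giving x = 2 V (positive root), so V_GS = 2.57 V.
I_D = (V_DD − V_GS)/R = (9.61 − 2.57) / 1.49 = 4.72 mA.

I_D = 4.72 mA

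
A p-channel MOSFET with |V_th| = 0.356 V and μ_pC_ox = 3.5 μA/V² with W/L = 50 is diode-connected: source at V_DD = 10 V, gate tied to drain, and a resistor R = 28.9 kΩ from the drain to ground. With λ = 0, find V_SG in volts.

V_SG = 2.12 V

With gate tied to drain, V_SG = V_SD ≥ V_SG − |V_th|, so the device is in saturation.
k_p = μ_pC_ox · (W/L) = 0.175 mA/V².
KCL at the drain: ½ k_p (V_SG − |V_th|)² = (V_DD − V_SG)/R.
Let x = V_SG − 0.356. Then 2.53 x² + x − 9.644 = 0, giving x = 1.77 V (positive root), so V_SG = 2.12 V.
I_D = (V_DD − V_SG)/R = (10 − 2.12) / 28.9 = 0.273 mA.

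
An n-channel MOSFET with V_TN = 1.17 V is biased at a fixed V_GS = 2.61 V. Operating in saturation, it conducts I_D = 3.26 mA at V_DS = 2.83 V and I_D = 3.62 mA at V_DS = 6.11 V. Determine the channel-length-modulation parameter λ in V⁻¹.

λ = 0.0372 V⁻¹

With V_GS fixed, I_D ∝ (1 + λ V_DS) in saturation, so I_D2/I_D1 = (1 + λ V_DS2)/(1 + λ V_DS1).
3.62/3.26 = 1.11 = (1 + 6.11 λ)/(1 + 2.83 λ).
Solving: λ (I_D1 V_DS2 − I_D2 V_DS1) = I_D2 − I_D1, so λ = (3.62 − 3.26) / (3.26 × 6.11 − 3.62 × 2.83) = 0.36 / 9.67 = 0.0372 V⁻¹.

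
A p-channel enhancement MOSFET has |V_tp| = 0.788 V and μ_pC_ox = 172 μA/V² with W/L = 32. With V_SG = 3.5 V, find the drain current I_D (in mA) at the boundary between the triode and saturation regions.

I_D = 20.2 mA

At the boundary V_SD = V_ov = V_SG − |V_tp| = 3.5 − 0.788 = 2.71 V.
k_p = μ_pC_ox · (W/L) = 5.504 mA/V².
I_D = ½ k_p V_ov² = 0.5 × 5.504 × 2.71² = 20.2 mA.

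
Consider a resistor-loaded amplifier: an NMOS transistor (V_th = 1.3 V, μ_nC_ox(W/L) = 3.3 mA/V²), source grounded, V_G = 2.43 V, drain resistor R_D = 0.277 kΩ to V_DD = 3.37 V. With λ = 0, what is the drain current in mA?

V_GS = V_G = 2.43 V, so V_ov = 2.43 − 1.3 = 1.13 V.
Assume saturation: I_D = ½ k_n V_ov² = 0.5 × 3.3 × 1.13² = 2.11 mA, giving V_DS = V_DD − I_D R_D = 3.37 − 2.11 × 0.277 = 2.79 V.
V_DS = 2.79 V ≥ V_ov = 1.13 V, confirming saturation.

I_D = 2.11 mA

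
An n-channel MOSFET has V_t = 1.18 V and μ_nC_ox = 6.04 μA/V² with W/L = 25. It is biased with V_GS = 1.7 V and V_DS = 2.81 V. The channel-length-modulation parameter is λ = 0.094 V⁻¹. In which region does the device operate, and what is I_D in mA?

k_n = μ_nC_ox · (W/L) = 0.151 mA/V².
V_ov = V_GS − V_t = 1.7 − 1.18 = 0.52 V.
Since V_DS = 2.81 V ≥ V_ov = 0.52 V, the device is in saturation.
I_D = ½ k_n V_ov² (1 + λ V_DS) = 0.5 × 0.151 × 0.52² × (1 + 0.094 × 2.81) = 0.0258 mA.

Saturation; I_D = 0.0258 mA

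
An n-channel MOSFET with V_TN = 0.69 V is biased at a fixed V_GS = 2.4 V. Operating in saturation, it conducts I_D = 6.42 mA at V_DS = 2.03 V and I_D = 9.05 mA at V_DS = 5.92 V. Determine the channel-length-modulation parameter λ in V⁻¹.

With V_GS fixed, I_D ∝ (1 + λ V_DS) in saturation, so I_D2/I_D1 = (1 + λ V_DS2)/(1 + λ V_DS1).
9.05/6.42 = 1.41 = (1 + 5.92 λ)/(1 + 2.03 λ).
Solving: λ (I_D1 V_DS2 − I_D2 V_DS1) = I_D2 − I_D1, so λ = (9.05 − 6.42) / (6.42 × 5.92 − 9.05 × 2.03) = 2.63 / 19.6 = 0.134 V⁻¹.

λ = 0.134 V⁻¹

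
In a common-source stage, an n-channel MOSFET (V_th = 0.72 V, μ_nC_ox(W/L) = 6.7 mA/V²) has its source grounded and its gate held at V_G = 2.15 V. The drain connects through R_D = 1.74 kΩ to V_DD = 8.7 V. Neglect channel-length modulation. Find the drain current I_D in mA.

I_D = 4.64 mA

V_GS = V_G = 2.15 V, so V_ov = 2.15 − 0.72 = 1.43 V.
Assume saturation: I_D = ½ k_n V_ov² = 0.5 × 6.7 × 1.43² = 6.85 mA, giving V_DS = V_DD − I_D R_D = 8.7 − 6.85 × 1.74 = -3.22 V.
But -3.22 V < V_ov = 1.43 V, so the device is actually in triode.
In triode I_D = k_n[V_ov V_DS − ½ V_DS²] and I_D = (V_DD − V_DS)/R_D. Equating: 5.83 V_DS² − 17.67 V_DS + 8.7 = 0, giving V_DS = 0.619 V (the root below V_ov).
I_D = (8.7 − 0.619) / 1.74 = 4.64 mA.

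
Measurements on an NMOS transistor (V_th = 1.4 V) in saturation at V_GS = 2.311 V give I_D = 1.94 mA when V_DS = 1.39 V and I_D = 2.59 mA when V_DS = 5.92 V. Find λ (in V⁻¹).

With V_GS fixed, I_D ∝ (1 + λ V_DS) in saturation, so I_D2/I_D1 = (1 + λ V_DS2)/(1 + λ V_DS1).
2.59/1.94 = 1.335 = (1 + 5.92 λ)/(1 + 1.39 λ).
Solving: λ (I_D1 V_DS2 − I_D2 V_DS1) = I_D2 − I_D1, so λ = (2.59 − 1.94) / (1.94 × 5.92 − 2.59 × 1.39) = 0.65 / 7.88 = 0.0824 V⁻¹.

λ = 0.0824 V⁻¹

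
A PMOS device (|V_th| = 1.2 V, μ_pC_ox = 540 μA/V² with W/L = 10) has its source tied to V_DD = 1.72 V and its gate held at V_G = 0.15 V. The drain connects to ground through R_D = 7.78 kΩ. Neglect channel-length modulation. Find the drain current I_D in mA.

I_D = 0.205 mA

V_SG = V_DD − V_G = 1.72 − 0.15 = 1.57 V, so V_ov = 1.57 − 1.2 = 0.37 V.
k_p = μ_pC_ox · (W/L) = 5.4 mA/V².
Assume saturation: I_D = ½ k_p V_ov² = 0.5 × 5.4 × 0.37² = 0.37 mA, giving V_SD = V_DD − I_D R_D = 1.72 − 0.37 × 7.78 = -1.16 V.
But -1.16 V < V_ov = 0.37 V, so the device is actually in triode.
In triode I_D = k_p[V_ov V_SD − ½ V_SD²] and I_D = (V_DD − V_SD)/R_D. Equating: 21 V_SD² − 16.54 V_SD + 1.72 = 0, giving V_SD = 0.123 V (the root below V_ov).
I_D = (1.72 − 0.123) / 7.78 = 0.205 mA.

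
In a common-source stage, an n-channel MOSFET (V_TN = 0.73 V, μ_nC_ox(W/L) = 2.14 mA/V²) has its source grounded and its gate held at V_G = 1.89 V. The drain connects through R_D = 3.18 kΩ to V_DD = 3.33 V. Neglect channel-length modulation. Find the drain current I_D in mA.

V_GS = V_G = 1.89 V, so V_ov = 1.89 − 0.73 = 1.16 V.
Assume saturation: I_D = ½ k_n V_ov² = 0.5 × 2.14 × 1.16² = 1.44 mA, giving V_DS = V_DD − I_D R_D = 3.33 − 1.44 × 3.18 = -1.25 V.
But -1.25 V < V_ov = 1.16 V, so the device is actually in triode.
In triode I_D = k_n[V_ov V_DS − ½ V_DS²] and I_D = (V_DD − V_DS)/R_D. Equating: 3.4 V_DS² − 8.894 V_DS + 3.33 = 0, giving V_DS = 0.453 V (the root below V_ov).
I_D = (3.33 − 0.453) / 3.18 = 0.905 mA.

I_D = 0.905 mA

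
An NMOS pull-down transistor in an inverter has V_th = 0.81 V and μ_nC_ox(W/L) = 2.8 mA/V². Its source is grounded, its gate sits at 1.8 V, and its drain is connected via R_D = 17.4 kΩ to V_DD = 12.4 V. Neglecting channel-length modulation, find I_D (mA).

I_D = 0.696 mA

V_GS = V_G = 1.8 V, so V_ov = 1.8 − 0.81 = 0.99 V.
Assume saturation: I_D = ½ k_n V_ov² = 0.5 × 2.8 × 0.99² = 1.37 mA, giving V_DS = V_DD − I_D R_D = 12.4 − 1.37 × 17.4 = -11.5 V.
But -11.5 V < V_ov = 0.99 V, so the device is actually in triode.
In triode I_D = k_n[V_ov V_DS − ½ V_DS²] and I_D = (V_DD − V_DS)/R_D. Equating: 24.4 V_DS² − 49.23 V_DS + 12.4 = 0, giving V_DS = 0.295 V (the root below V_ov).
I_D = (12.4 − 0.295) / 17.4 = 0.696 mA.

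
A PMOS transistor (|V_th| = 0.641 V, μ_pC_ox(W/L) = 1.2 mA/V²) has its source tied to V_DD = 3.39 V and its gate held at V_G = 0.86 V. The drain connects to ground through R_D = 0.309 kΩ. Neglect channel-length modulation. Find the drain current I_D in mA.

I_D = 2.14 mA

V_SG = V_DD − V_G = 3.39 − 0.86 = 2.53 V, so V_ov = 2.53 − 0.641 = 1.89 V.
Assume saturation: I_D = ½ k_p V_ov² = 0.5 × 1.2 × 1.89² = 2.14 mA, giving V_SD = V_DD − I_D R_D = 3.39 − 2.14 × 0.309 = 2.73 V.
V_SD = 2.73 V ≥ V_ov = 1.89 V, confirming saturation.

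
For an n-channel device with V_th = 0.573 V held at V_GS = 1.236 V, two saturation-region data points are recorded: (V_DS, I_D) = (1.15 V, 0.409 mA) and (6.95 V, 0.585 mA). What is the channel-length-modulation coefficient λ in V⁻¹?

With V_GS fixed, I_D ∝ (1 + λ V_DS) in saturation, so I_D2/I_D1 = (1 + λ V_DS2)/(1 + λ V_DS1).
0.585/0.409 = 1.43 = (1 + 6.95 λ)/(1 + 1.15 λ).
Solving: λ (I_D1 V_DS2 − I_D2 V_DS1) = I_D2 − I_D1, so λ = (0.585 − 0.409) / (0.409 × 6.95 − 0.585 × 1.15) = 0.176 / 2.17 = 0.0811 V⁻¹.

λ = 0.0811 V⁻¹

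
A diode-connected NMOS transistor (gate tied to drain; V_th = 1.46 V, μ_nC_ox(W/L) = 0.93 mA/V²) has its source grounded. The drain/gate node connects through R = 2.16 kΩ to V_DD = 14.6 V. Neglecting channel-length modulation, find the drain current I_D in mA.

With gate tied to drain, V_GS = V_DS ≥ V_GS − V_th, so the device is in saturation.
KCL at the drain: ½ k_n (V_GS − V_th)² = (V_DD − V_GS)/R.
Let x = V_GS − 1.46. Then 1 x² + x − 13.14 = 0, giving x = 3.15 V (positive root), so V_GS = 4.61 V.
I_D = (V_DD − V_GS)/R = (14.6 − 4.61) / 2.16 = 4.62 mA.

I_D = 4.62 mA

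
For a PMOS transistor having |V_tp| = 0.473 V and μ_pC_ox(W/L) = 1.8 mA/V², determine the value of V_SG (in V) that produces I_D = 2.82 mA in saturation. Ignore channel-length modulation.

In saturation I_D = ½ k_p (V_SG − |V_tp|)², so V_SG − |V_tp| = √(2 I_D / k_p) = √(2 × 2.82 / 1.8) = 1.77 V.
V_SG = 0.473 + 1.77 = 2.24 V.

V_SG = 2.24 V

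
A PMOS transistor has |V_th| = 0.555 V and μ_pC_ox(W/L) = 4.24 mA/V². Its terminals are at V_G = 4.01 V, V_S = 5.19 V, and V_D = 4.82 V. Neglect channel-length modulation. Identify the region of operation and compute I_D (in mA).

Triode; I_D = 0.690 mA

V_SG = V_S − V_G = 5.19 − 4.01 = 1.18 V; V_SD = V_S − V_D = 5.19 − 4.82 = 0.37 V.
V_ov = V_SG − |V_th| = 1.18 − 0.555 = 0.625 V.
Since V_SD = 0.37 V < V_ov = 0.625 V, the device is in the triode region.
I_D = k_p [V_ov · V_SD − ½ V_SD²] = 4.24 × [0.625 × 0.37 − 0.5 × 0.37²] = 0.69 mA.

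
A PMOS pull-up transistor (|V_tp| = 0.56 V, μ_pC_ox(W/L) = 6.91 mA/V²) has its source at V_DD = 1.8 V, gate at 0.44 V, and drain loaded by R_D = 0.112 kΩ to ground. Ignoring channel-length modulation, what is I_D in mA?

V_SG = V_DD − V_G = 1.8 − 0.44 = 1.36 V, so V_ov = 1.36 − 0.56 = 0.8 V.
Assume saturation: I_D = ½ k_p V_ov² = 0.5 × 6.91 × 0.8² = 2.21 mA, giving V_SD = V_DD − I_D R_D = 1.8 − 2.21 × 0.112 = 1.55 V.
V_SD = 1.55 V ≥ V_ov = 0.8 V, confirming saturation.

I_D = 2.21 mA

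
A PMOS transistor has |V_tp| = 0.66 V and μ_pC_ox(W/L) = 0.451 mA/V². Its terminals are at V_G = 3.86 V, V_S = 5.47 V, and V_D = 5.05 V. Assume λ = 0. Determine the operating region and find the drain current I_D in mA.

V_SG = V_S − V_G = 5.47 − 3.86 = 1.61 V; V_SD = V_S − V_D = 5.47 − 5.05 = 0.42 V.
V_ov = V_SG − |V_tp| = 1.61 − 0.66 = 0.95 V.
Since V_SD = 0.42 V < V_ov = 0.95 V, the device is in the triode region.
I_D = k_p [V_ov · V_SD − ½ V_SD²] = 0.451 × [0.95 × 0.42 − 0.5 × 0.42²] = 0.14 mA.

Triode; I_D = 0.140 mA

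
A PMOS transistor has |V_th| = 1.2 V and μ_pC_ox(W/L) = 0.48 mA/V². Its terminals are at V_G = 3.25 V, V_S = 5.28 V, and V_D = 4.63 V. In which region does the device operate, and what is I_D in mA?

V_SG = V_S − V_G = 5.28 − 3.25 = 2.03 V; V_SD = V_S − V_D = 5.28 − 4.63 = 0.65 V.
V_ov = V_SG − |V_th| = 2.03 − 1.2 = 0.83 V.
Since V_SD = 0.65 V < V_ov = 0.83 V, the device is in the triode region.
I_D = k_p [V_ov · V_SD − ½ V_SD²] = 0.48 × [0.83 × 0.65 − 0.5 × 0.65²] = 0.158 mA.

Triode; I_D = 0.158 mA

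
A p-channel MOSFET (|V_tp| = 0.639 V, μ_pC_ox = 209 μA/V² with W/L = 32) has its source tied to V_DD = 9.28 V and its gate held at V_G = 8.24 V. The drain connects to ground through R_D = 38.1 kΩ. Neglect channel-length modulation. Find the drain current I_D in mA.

I_D = 0.241 mA

V_SG = V_DD − V_G = 9.28 − 8.24 = 1.04 V, so V_ov = 1.04 − 0.639 = 0.401 V.
k_p = μ_pC_ox · (W/L) = 6.688 mA/V².
Assume saturation: I_D = ½ k_p V_ov² = 0.5 × 6.688 × 0.401² = 0.538 mA, giving V_SD = V_DD − I_D R_D = 9.28 − 0.538 × 38.1 = -11.2 V.
But -11.2 V < V_ov = 0.401 V, so the device is actually in triode.
In triode I_D = k_p[V_ov V_SD − ½ V_SD²] and I_D = (V_DD − V_SD)/R_D. Equating: 127 V_SD² − 103.2 V_SD + 9.28 = 0, giving V_SD = 0.103 V (the root below V_ov).
I_D = (9.28 − 0.103) / 38.1 = 0.241 mA.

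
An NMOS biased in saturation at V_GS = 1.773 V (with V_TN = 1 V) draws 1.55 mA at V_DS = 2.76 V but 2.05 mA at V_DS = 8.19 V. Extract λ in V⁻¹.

λ = 0.0711 V⁻¹

With V_GS fixed, I_D ∝ (1 + λ V_DS) in saturation, so I_D2/I_D1 = (1 + λ V_DS2)/(1 + λ V_DS1).
2.05/1.55 = 1.323 = (1 + 8.19 λ)/(1 + 2.76 λ).
Solving: λ (I_D1 V_DS2 − I_D2 V_DS1) = I_D2 − I_D1, so λ = (2.05 − 1.55) / (1.55 × 8.19 − 2.05 × 2.76) = 0.5 / 7.04 = 0.0711 V⁻¹.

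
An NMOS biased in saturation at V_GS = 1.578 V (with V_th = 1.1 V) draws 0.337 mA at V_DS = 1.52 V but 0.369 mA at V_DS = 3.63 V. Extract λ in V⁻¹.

λ = 0.0483 V⁻¹

With V_GS fixed, I_D ∝ (1 + λ V_DS) in saturation, so I_D2/I_D1 = (1 + λ V_DS2)/(1 + λ V_DS1).
0.369/0.337 = 1.095 = (1 + 3.63 λ)/(1 + 1.52 λ).
Solving: λ (I_D1 V_DS2 − I_D2 V_DS1) = I_D2 − I_D1, so λ = (0.369 − 0.337) / (0.337 × 3.63 − 0.369 × 1.52) = 0.032 / 0.662 = 0.0483 V⁻¹.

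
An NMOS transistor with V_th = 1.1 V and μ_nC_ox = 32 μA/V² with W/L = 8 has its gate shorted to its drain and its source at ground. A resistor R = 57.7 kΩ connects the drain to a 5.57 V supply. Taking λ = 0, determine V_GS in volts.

With gate tied to drain, V_GS = V_DS ≥ V_GS − V_th, so the device is in saturation.
k_n = μ_nC_ox · (W/L) = 0.256 mA/V².
KCL at the drain: ½ k_n (V_GS − V_th)² = (V_DD − V_GS)/R.
Let x = V_GS − 1.1. Then 7.39 x² + x − 4.47 = 0, giving x = 0.713 V (positive root), so V_GS = 1.81 V.
I_D = (V_DD − V_GS)/R = (5.57 − 1.81) / 57.7 = 0.0651 mA.

V_GS = 1.81 V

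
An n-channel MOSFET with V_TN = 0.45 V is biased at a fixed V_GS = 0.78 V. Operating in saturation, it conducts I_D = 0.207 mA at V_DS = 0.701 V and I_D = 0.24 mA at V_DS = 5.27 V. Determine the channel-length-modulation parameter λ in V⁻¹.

λ = 0.0358 V⁻¹

With V_GS fixed, I_D ∝ (1 + λ V_DS) in saturation, so I_D2/I_D1 = (1 + λ V_DS2)/(1 + λ V_DS1).
0.24/0.207 = 1.159 = (1 + 5.27 λ)/(1 + 0.701 λ).
Solving: λ (I_D1 V_DS2 − I_D2 V_DS1) = I_D2 − I_D1, so λ = (0.24 − 0.207) / (0.207 × 5.27 − 0.24 × 0.701) = 0.033 / 0.923 = 0.0358 V⁻¹.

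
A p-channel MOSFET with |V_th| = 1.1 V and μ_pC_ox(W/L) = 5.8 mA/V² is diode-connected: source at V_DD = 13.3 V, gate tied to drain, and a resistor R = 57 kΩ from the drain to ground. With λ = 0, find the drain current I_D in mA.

With gate tied to drain, V_SG = V_SD ≥ V_SG − |V_th|, so the device is in saturation.
KCL at the drain: ½ k_p (V_SG − |V_th|)² = (V_DD − V_SG)/R.
Let x = V_SG − 1.1. Then 165 x² + x − 12.2 = 0, giving x = 0.269 V (positive root), so V_SG = 1.37 V.
I_D = (V_DD − V_SG)/R = (13.3 − 1.37) / 57 = 0.209 mA.

I_D = 0.209 mA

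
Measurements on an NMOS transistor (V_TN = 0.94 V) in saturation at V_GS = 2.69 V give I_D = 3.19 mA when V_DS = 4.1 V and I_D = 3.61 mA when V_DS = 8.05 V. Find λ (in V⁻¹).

λ = 0.0386 V⁻¹

With V_GS fixed, I_D ∝ (1 + λ V_DS) in saturation, so I_D2/I_D1 = (1 + λ V_DS2)/(1 + λ V_DS1).
3.61/3.19 = 1.132 = (1 + 8.05 λ)/(1 + 4.1 λ).
Solving: λ (I_D1 V_DS2 − I_D2 V_DS1) = I_D2 − I_D1, so λ = (3.61 − 3.19) / (3.19 × 8.05 − 3.61 × 4.1) = 0.42 / 10.9 = 0.0386 V⁻¹.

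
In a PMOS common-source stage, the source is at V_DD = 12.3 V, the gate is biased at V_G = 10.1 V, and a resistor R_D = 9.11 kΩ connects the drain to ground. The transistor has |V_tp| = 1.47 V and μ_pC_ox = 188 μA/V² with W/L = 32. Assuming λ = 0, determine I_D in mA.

V_SG = V_DD − V_G = 12.3 − 10.1 = 2.2 V, so V_ov = 2.2 − 1.47 = 0.73 V.
k_p = μ_pC_ox · (W/L) = 6.016 mA/V².
Assume saturation: I_D = ½ k_p V_ov² = 0.5 × 6.016 × 0.73² = 1.6 mA, giving V_SD = V_DD − I_D R_D = 12.3 − 1.6 × 9.11 = -2.3 V.
But -2.3 V < V_ov = 0.73 V, so the device is actually in triode.
In triode I_D = k_p[V_ov V_SD − ½ V_SD²] and I_D = (V_DD − V_SD)/R_D. Equating: 27.4 V_SD² − 41.01 V_SD + 12.3 = 0, giving V_SD = 0.415 V (the root below V_ov).
I_D = (12.3 − 0.415) / 9.11 = 1.3 mA.

I_D = 1.30 mA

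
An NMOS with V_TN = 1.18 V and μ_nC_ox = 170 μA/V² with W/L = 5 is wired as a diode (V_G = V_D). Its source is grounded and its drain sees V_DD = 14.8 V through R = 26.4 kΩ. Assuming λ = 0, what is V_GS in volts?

V_GS = 2.24 V

With gate tied to drain, V_GS = V_DS ≥ V_GS − V_TN, so the device is in saturation.
k_n = μ_nC_ox · (W/L) = 0.85 mA/V².
KCL at the drain: ½ k_n (V_GS − V_TN)² = (V_DD − V_GS)/R.
Let x = V_GS − 1.18. Then 11.2 x² + x − 13.62 = 0, giving x = 1.06 V (positive root), so V_GS = 2.24 V.
I_D = (V_DD − V_GS)/R = (14.8 − 2.24) / 26.4 = 0.476 mA.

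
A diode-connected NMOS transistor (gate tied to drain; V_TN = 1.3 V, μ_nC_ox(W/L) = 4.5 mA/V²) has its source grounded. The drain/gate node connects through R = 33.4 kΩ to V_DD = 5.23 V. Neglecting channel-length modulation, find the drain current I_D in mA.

With gate tied to drain, V_GS = V_DS ≥ V_GS − V_TN, so the device is in saturation.
KCL at the drain: ½ k_n (V_GS − V_TN)² = (V_DD − V_GS)/R.
Let x = V_GS − 1.3. Then 75.1 x² + x − 3.93 = 0, giving x = 0.222 V (positive root), so V_GS = 1.52 V.
I_D = (V_DD − V_GS)/R = (5.23 − 1.52) / 33.4 = 0.111 mA.

I_D = 0.111 mA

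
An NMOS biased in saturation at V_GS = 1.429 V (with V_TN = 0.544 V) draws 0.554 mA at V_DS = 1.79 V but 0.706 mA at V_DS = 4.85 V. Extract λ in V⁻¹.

With V_GS fixed, I_D ∝ (1 + λ V_DS) in saturation, so I_D2/I_D1 = (1 + λ V_DS2)/(1 + λ V_DS1).
0.706/0.554 = 1.274 = (1 + 4.85 λ)/(1 + 1.79 λ).
Solving: λ (I_D1 V_DS2 − I_D2 V_DS1) = I_D2 − I_D1, so λ = (0.706 − 0.554) / (0.554 × 4.85 − 0.706 × 1.79) = 0.152 / 1.42 = 0.107 V⁻¹.

λ = 0.107 V⁻¹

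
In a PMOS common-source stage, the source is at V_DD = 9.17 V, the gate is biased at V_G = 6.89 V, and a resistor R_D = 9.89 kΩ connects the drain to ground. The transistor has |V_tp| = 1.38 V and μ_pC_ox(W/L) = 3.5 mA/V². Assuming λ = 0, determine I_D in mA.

I_D = 0.892 mA

V_SG = V_DD − V_G = 9.17 − 6.89 = 2.28 V, so V_ov = 2.28 − 1.38 = 0.9 V.
Assume saturation: I_D = ½ k_p V_ov² = 0.5 × 3.5 × 0.9² = 1.42 mA, giving V_SD = V_DD − I_D R_D = 9.17 − 1.42 × 9.89 = -4.85 V.
But -4.85 V < V_ov = 0.9 V, so the device is actually in triode.
In triode I_D = k_p[V_ov V_SD − ½ V_SD²] and I_D = (V_DD − V_SD)/R_D. Equating: 17.3 V_SD² − 32.15 V_SD + 9.17 = 0, giving V_SD = 0.352 V (the root below V_ov).
I_D = (9.17 − 0.352) / 9.89 = 0.892 mA.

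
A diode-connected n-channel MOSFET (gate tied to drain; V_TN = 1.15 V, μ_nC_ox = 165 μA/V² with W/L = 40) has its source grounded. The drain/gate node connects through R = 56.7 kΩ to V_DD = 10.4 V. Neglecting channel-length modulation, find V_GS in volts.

With gate tied to drain, V_GS = V_DS ≥ V_GS − V_TN, so the device is in saturation.
k_n = μ_nC_ox · (W/L) = 6.6 mA/V².
KCL at the drain: ½ k_n (V_GS − V_TN)² = (V_DD − V_GS)/R.
Let x = V_GS − 1.15. Then 187 x² + x − 9.25 = 0, giving x = 0.22 V (positive root), so V_GS = 1.37 V.
I_D = (V_DD − V_GS)/R = (10.4 − 1.37) / 56.7 = 0.159 mA.

V_GS = 1.37 V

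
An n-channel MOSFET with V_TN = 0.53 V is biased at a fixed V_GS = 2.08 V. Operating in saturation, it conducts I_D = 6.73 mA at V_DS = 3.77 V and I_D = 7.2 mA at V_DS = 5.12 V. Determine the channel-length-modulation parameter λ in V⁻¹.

λ = 0.0643 V⁻¹

With V_GS fixed, I_D ∝ (1 + λ V_DS) in saturation, so I_D2/I_D1 = (1 + λ V_DS2)/(1 + λ V_DS1).
7.2/6.73 = 1.07 = (1 + 5.12 λ)/(1 + 3.77 λ).
Solving: λ (I_D1 V_DS2 − I_D2 V_DS1) = I_D2 − I_D1, so λ = (7.2 − 6.73) / (6.73 × 5.12 − 7.2 × 3.77) = 0.47 / 7.31 = 0.0643 V⁻¹.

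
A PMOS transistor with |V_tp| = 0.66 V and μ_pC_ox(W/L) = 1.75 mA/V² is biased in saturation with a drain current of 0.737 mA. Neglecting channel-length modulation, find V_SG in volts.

V_SG = 1.58 V

In saturation I_D = ½ k_p (V_SG − |V_tp|)², so V_SG − |V_tp| = √(2 I_D / k_p) = √(2 × 0.737 / 1.75) = 0.918 V.
V_SG = 0.66 + 0.918 = 1.58 V.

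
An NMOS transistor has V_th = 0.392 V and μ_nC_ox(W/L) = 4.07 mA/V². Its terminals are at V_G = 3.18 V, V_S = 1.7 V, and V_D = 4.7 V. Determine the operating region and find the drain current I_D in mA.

V_GS = V_G − V_S = 3.18 − 1.7 = 1.48 V; V_DS = V_D − V_S = 4.7 − 1.7 = 3 V.
V_ov = V_GS − V_th = 1.48 − 0.392 = 1.09 V.
Since V_DS = 3 V ≥ V_ov = 1.09 V, the device is in saturation.
I_D = ½ k_n V_ov² = 0.5 × 4.07 × 1.09² = 2.41 mA.

Saturation; I_D = 2.41 mA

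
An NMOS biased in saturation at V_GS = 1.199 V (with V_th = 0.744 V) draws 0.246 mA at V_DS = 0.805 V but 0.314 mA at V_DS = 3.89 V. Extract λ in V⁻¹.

With V_GS fixed, I_D ∝ (1 + λ V_DS) in saturation, so I_D2/I_D1 = (1 + λ V_DS2)/(1 + λ V_DS1).
0.314/0.246 = 1.276 = (1 + 3.89 λ)/(1 + 0.805 λ).
Solving: λ (I_D1 V_DS2 − I_D2 V_DS1) = I_D2 − I_D1, so λ = (0.314 − 0.246) / (0.246 × 3.89 − 0.314 × 0.805) = 0.068 / 0.704 = 0.0966 V⁻¹.

λ = 0.0966 V⁻¹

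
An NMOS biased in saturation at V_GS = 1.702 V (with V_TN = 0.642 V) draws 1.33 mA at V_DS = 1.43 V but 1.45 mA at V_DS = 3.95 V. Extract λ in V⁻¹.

λ = 0.0377 V⁻¹

With V_GS fixed, I_D ∝ (1 + λ V_DS) in saturation, so I_D2/I_D1 = (1 + λ V_DS2)/(1 + λ V_DS1).
1.45/1.33 = 1.09 = (1 + 3.95 λ)/(1 + 1.43 λ).
Solving: λ (I_D1 V_DS2 − I_D2 V_DS1) = I_D2 − I_D1, so λ = (1.45 − 1.33) / (1.33 × 3.95 − 1.45 × 1.43) = 0.12 / 3.18 = 0.0377 V⁻¹.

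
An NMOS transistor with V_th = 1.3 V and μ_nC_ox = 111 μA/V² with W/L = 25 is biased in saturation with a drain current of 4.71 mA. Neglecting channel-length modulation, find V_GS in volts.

k_n = μ_nC_ox · (W/L) = 2.775 mA/V².
In saturation I_D = ½ k_n (V_GS − V_th)², so V_GS − V_th = √(2 I_D / k_n) = √(2 × 4.71 / 2.775) = 1.84 V.
V_GS = 1.3 + 1.84 = 3.14 V.

V_GS = 3.14 V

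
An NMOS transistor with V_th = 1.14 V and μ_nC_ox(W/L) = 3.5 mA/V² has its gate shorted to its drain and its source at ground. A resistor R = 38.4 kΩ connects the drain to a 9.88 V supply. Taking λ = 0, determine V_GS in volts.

V_GS = 1.49 V

With gate tied to drain, V_GS = V_DS ≥ V_GS − V_th, so the device is in saturation.
KCL at the drain: ½ k_n (V_GS − V_th)² = (V_DD − V_GS)/R.
Let x = V_GS − 1.14. Then 67.2 x² + x − 8.74 = 0, giving x = 0.353 V (positive root), so V_GS = 1.49 V.
I_D = (V_DD − V_GS)/R = (9.88 − 1.49) / 38.4 = 0.218 mA.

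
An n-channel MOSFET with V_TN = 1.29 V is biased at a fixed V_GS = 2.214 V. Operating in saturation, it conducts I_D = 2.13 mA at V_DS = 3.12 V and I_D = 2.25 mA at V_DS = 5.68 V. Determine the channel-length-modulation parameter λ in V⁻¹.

With V_GS fixed, I_D ∝ (1 + λ V_DS) in saturation, so I_D2/I_D1 = (1 + λ V_DS2)/(1 + λ V_DS1).
2.25/2.13 = 1.056 = (1 + 5.68 λ)/(1 + 3.12 λ).
Solving: λ (I_D1 V_DS2 − I_D2 V_DS1) = I_D2 − I_D1, so λ = (2.25 − 2.13) / (2.13 × 5.68 − 2.25 × 3.12) = 0.12 / 5.08 = 0.0236 V⁻¹.

λ = 0.0236 V⁻¹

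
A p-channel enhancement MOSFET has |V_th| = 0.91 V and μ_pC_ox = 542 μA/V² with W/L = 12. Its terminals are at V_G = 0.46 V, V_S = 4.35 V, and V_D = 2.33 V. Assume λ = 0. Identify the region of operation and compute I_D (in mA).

V_SG = V_S − V_G = 4.35 − 0.46 = 3.89 V; V_SD = V_S − V_D = 4.35 − 2.33 = 2.02 V.
k_p = μ_pC_ox · (W/L) = 6.504 mA/V².
V_ov = V_SG − |V_th| = 3.89 − 0.91 = 2.98 V.
Since V_SD = 2.02 V < V_ov = 2.98 V, the device is in the triode region.
I_D = k_p [V_ov · V_SD − ½ V_SD²] = 6.504 × [2.98 × 2.02 − 0.5 × 2.02²] = 25.9 mA.

Triode; I_D = 25.9 mA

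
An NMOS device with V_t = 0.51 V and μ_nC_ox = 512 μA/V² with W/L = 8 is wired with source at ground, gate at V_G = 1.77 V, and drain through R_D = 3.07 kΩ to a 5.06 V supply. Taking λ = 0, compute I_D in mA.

I_D = 1.54 mA

V_GS = V_G = 1.77 V, so V_ov = 1.77 − 0.51 = 1.26 V.
k_n = μ_nC_ox · (W/L) = 4.096 mA/V².
Assume saturation: I_D = ½ k_n V_ov² = 0.5 × 4.096 × 1.26² = 3.25 mA, giving V_DS = V_DD − I_D R_D = 5.06 − 3.25 × 3.07 = -4.92 V.
But -4.92 V < V_ov = 1.26 V, so the device is actually in triode.
In triode I_D = k_n[V_ov V_DS − ½ V_DS²] and I_D = (V_DD − V_DS)/R_D. Equating: 6.29 V_DS² − 16.84 V_DS + 5.06 = 0, giving V_DS = 0.345 V (the root below V_ov).
I_D = (5.06 − 0.345) / 3.07 = 1.54 mA.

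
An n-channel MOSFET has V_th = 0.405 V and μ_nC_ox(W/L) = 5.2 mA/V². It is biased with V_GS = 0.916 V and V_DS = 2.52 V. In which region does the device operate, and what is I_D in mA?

V_ov = V_GS − V_th = 0.916 − 0.405 = 0.511 V.
Since V_DS = 2.52 V ≥ V_ov = 0.511 V, the device is in saturation.
I_D = ½ k_n V_ov² = 0.5 × 5.2 × 0.511² = 0.679 mA.

Saturation; I_D = 0.679 mA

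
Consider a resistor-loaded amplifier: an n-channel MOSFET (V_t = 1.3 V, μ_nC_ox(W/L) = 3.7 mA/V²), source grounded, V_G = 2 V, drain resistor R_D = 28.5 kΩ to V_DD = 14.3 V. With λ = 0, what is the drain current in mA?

V_GS = V_G = 2 V, so V_ov = 2 − 1.3 = 0.7 V.
Assume saturation: I_D = ½ k_n V_ov² = 0.5 × 3.7 × 0.7² = 0.906 mA, giving V_DS = V_DD − I_D R_D = 14.3 − 0.906 × 28.5 = -11.5 V.
But -11.5 V < V_ov = 0.7 V, so the device is actually in triode.
In triode I_D = k_n[V_ov V_DS − ½ V_DS²] and I_D = (V_DD − V_DS)/R_D. Equating: 52.7 V_DS² − 74.81 V_DS + 14.3 = 0, giving V_DS = 0.228 V (the root below V_ov).
I_D = (14.3 − 0.228) / 28.5 = 0.494 mA.

I_D = 0.494 mA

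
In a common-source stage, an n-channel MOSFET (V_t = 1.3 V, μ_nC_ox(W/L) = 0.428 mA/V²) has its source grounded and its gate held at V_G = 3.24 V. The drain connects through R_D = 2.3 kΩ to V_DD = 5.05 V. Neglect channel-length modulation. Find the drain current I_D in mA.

I_D = 0.805 mA

V_GS = V_G = 3.24 V, so V_ov = 3.24 − 1.3 = 1.94 V.
Assume saturation: I_D = ½ k_n V_ov² = 0.5 × 0.428 × 1.94² = 0.805 mA, giving V_DS = V_DD − I_D R_D = 5.05 − 0.805 × 2.3 = 3.2 V.
V_DS = 3.2 V ≥ V_ov = 1.94 V, confirming saturation.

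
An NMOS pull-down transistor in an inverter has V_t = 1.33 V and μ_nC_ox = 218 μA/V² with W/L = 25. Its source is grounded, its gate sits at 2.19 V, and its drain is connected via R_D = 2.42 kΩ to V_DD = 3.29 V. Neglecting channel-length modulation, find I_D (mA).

V_GS = V_G = 2.19 V, so V_ov = 2.19 − 1.33 = 0.86 V.
k_n = μ_nC_ox · (W/L) = 5.45 mA/V².
Assume saturation: I_D = ½ k_n V_ov² = 0.5 × 5.45 × 0.86² = 2.02 mA, giving V_DS = V_DD − I_D R_D = 3.29 − 2.02 × 2.42 = -1.59 V.
But -1.59 V < V_ov = 0.86 V, so the device is actually in triode.
In triode I_D = k_n[V_ov V_DS − ½ V_DS²] and I_D = (V_DD − V_DS)/R_D. Equating: 6.59 V_DS² − 12.34 V_DS + 3.29 = 0, giving V_DS = 0.322 V (the root below V_ov).
I_D = (3.29 − 0.322) / 2.42 = 1.23 mA.

I_D = 1.23 mA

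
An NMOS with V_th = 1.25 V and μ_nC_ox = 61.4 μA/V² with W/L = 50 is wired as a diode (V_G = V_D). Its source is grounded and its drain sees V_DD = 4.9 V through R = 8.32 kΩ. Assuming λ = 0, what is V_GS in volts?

V_GS = 1.75 V

With gate tied to drain, V_GS = V_DS ≥ V_GS − V_th, so the device is in saturation.
k_n = μ_nC_ox · (W/L) = 3.07 mA/V².
KCL at the drain: ½ k_n (V_GS − V_th)² = (V_DD − V_GS)/R.
Let x = V_GS − 1.25. Then 12.8 x² + x − 3.65 = 0, giving x = 0.497 V (positive root), so V_GS = 1.75 V.
I_D = (V_DD − V_GS)/R = (4.9 − 1.75) / 8.32 = 0.379 mA.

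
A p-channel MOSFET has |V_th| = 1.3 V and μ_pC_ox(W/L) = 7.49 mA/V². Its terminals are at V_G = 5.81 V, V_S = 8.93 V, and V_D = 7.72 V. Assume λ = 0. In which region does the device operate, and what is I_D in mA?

Triode; I_D = 11.0 mA

V_SG = V_S − V_G = 8.93 − 5.81 = 3.12 V; V_SD = V_S − V_D = 8.93 − 7.72 = 1.21 V.
V_ov = V_SG − |V_th| = 3.12 − 1.3 = 1.82 V.
Since V_SD = 1.21 V < V_ov = 1.82 V, the device is in the triode region.
I_D = k_p [V_ov · V_SD − ½ V_SD²] = 7.49 × [1.82 × 1.21 − 0.5 × 1.21²] = 11 mA.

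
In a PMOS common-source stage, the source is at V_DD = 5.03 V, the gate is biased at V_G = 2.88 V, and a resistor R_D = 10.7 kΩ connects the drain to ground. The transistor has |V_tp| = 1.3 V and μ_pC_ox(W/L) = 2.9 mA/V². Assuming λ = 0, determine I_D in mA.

I_D = 0.451 mA

V_SG = V_DD − V_G = 5.03 − 2.88 = 2.15 V, so V_ov = 2.15 − 1.3 = 0.85 V.
Assume saturation: I_D = ½ k_p V_ov² = 0.5 × 2.9 × 0.85² = 1.05 mA, giving V_SD = V_DD − I_D R_D = 5.03 − 1.05 × 10.7 = -6.18 V.
But -6.18 V < V_ov = 0.85 V, so the device is actually in triode.
In triode I_D = k_p[V_ov V_SD − ½ V_SD²] and I_D = (V_DD − V_SD)/R_D. Equating: 15.5 V_SD² − 27.38 V_SD + 5.03 = 0, giving V_SD = 0.208 V (the root below V_ov).
I_D = (5.03 − 0.208) / 10.7 = 0.451 mA.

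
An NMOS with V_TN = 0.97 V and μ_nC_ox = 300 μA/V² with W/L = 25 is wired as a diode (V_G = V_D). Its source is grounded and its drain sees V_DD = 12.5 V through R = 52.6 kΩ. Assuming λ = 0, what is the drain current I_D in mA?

With gate tied to drain, V_GS = V_DS ≥ V_GS − V_TN, so the device is in saturation.
k_n = μ_nC_ox · (W/L) = 7.5 mA/V².
KCL at the drain: ½ k_n (V_GS − V_TN)² = (V_DD − V_GS)/R.
Let x = V_GS − 0.97. Then 197 x² + x − 11.53 = 0, giving x = 0.239 V (positive root), so V_GS = 1.21 V.
I_D = (V_DD − V_GS)/R = (12.5 − 1.21) / 52.6 = 0.215 mA.

I_D = 0.215 mA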